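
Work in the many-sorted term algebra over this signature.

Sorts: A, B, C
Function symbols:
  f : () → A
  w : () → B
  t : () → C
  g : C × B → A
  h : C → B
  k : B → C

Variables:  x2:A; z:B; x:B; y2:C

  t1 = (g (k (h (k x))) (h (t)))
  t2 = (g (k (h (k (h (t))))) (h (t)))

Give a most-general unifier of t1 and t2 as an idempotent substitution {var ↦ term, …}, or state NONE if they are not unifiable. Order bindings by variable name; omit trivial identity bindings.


{x ↦ (h (t))}


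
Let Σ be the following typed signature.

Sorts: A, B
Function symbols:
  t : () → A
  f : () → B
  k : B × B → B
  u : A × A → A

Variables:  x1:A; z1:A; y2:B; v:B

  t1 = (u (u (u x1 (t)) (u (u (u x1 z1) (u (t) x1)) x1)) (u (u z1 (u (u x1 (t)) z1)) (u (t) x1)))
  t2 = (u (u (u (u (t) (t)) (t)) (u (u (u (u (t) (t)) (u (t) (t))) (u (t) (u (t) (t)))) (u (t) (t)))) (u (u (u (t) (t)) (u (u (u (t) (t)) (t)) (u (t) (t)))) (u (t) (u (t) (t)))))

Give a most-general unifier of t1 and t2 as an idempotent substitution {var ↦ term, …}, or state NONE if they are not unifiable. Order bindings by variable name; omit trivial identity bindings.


{x1 ↦ (u (t) (t)), z1 ↦ (u (t) (t))}


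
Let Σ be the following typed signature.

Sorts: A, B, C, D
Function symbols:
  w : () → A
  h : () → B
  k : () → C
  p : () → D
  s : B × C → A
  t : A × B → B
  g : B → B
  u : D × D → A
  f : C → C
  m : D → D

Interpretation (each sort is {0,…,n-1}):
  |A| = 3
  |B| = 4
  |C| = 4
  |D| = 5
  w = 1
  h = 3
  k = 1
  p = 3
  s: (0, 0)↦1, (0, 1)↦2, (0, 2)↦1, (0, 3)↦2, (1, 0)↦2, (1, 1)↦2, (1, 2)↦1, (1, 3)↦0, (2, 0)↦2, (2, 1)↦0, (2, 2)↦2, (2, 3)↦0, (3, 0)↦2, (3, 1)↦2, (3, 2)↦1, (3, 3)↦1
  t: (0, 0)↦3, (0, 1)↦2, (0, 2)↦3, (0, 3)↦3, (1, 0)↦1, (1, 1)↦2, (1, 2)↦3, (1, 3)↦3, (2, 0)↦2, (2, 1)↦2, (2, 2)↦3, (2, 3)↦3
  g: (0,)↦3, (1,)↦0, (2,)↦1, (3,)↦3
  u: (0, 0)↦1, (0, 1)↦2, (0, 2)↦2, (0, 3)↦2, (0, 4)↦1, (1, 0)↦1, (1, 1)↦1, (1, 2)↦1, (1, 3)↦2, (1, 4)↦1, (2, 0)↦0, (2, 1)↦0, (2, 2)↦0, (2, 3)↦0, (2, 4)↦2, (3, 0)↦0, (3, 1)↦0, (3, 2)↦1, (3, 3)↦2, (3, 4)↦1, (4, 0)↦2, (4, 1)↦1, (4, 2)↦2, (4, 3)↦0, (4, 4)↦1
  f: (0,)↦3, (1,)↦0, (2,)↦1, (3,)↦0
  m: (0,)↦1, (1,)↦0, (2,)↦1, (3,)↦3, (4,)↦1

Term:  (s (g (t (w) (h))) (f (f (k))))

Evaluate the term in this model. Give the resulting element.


value = 1

  w = 1
  h = 3
  (t (w) (h)) = t(1, 3) = 3
  (g (t (w) (h))) = g(3,) = 3
  k = 1
  (f (k)) = f(1,) = 0
  (f (f (k))) = f(0,) = 3
  (s (g (t (w) (h))) (f (f (k)))) = s(3, 3) = 1


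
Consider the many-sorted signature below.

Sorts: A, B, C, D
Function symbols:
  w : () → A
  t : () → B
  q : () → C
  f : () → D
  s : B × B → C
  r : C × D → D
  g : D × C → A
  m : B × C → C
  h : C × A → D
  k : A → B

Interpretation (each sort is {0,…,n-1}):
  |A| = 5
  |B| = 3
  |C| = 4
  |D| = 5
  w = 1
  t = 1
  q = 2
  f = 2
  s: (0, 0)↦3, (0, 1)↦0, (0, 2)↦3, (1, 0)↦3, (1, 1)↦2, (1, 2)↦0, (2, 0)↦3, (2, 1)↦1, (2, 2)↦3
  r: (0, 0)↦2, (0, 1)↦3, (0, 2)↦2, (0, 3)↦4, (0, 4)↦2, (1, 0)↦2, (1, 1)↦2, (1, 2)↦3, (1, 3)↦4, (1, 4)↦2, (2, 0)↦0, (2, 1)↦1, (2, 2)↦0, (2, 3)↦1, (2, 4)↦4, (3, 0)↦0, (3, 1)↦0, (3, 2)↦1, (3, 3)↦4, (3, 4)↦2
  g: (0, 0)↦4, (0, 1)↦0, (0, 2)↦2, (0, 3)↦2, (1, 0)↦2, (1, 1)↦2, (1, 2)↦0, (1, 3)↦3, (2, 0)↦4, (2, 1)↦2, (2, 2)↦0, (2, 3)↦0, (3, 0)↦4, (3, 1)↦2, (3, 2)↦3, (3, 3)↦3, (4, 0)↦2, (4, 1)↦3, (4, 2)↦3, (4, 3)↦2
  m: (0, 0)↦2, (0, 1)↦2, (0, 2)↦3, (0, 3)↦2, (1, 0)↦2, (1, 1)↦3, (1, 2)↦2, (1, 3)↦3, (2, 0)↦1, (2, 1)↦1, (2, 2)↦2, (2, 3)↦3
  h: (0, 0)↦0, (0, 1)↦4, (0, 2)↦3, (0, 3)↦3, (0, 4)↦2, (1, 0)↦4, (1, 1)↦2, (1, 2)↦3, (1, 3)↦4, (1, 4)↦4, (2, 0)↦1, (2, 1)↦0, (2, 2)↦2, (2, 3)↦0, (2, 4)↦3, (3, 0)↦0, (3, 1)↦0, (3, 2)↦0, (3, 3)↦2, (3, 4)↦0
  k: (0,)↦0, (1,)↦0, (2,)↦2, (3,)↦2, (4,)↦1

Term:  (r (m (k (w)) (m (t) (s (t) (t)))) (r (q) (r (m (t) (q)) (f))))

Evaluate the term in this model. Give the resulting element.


value = 0

  w = 1
  (k (w)) = k(1,) = 0
  t = 1
  t = 1
  t = 1
  (s (t) (t)) = s(1, 1) = 2
  (m (t) (s (t) (t))) = m(1, 2) = 2
  (m (k (w)) (m (t) (s (t) (t)))) = m(0, 2) = 3
  q = 2
  t = 1
  q = 2
  (m (t) (q)) = m(1, 2) = 2
  f = 2
  (r (m (t) (q)) (f)) = r(2, 2) = 0
  (r (q) (r (m (t) (q)) (f))) = r(2, 0) = 0
  (r (m (k (w)) (m (t) (s (t) (t)))) (r (q) (r (m (t) (q)) (f)))) = r(3, 0) = 0


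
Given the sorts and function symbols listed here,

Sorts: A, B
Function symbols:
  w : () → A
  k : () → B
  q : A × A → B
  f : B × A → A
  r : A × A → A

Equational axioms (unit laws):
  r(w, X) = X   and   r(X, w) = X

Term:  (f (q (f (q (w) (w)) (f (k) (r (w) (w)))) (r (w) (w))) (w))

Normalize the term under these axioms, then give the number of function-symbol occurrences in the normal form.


size = 11

1. (f (q (f (q (w) (w)) (f (k) (r (w) (w)))) (r (w) (w))) (w))  →  (f (q (f (q (w) (w)) (f (k) (w))) (r (w) (w))) (w))
2. (f (q (f (q (w) (w)) (f (k) (w))) (r (w) (w))) (w))  →  (f (q (f (q (w) (w)) (f (k) (w))) (w)) (w))
normal form: (f (q (f (q (w) (w)) (f (k) (w))) (w)) (w))


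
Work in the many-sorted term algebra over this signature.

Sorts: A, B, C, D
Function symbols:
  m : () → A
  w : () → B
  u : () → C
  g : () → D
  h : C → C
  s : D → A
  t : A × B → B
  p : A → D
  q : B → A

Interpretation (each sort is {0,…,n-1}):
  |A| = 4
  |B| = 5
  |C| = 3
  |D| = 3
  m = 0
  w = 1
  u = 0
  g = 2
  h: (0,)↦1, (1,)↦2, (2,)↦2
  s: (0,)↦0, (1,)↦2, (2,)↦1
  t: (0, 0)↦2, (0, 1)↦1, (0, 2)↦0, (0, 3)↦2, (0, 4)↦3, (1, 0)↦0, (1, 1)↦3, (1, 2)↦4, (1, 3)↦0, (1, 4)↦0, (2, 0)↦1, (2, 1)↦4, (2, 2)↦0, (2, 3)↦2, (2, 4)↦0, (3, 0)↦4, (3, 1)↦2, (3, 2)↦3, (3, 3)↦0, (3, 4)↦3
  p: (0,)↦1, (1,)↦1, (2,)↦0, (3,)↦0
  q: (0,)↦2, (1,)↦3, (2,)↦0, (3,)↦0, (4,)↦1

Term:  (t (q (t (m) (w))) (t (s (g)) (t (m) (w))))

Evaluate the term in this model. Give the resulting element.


  m = 0
  w = 1
  (t (m) (w)) = t(0, 1) = 1
  (q (t (m) (w))) = q(1,) = 3
  g = 2
  (s (g)) = s(2,) = 1
  m = 0
  w = 1
  (t (m) (w)) = t(0, 1) = 1
  (t (s (g)) (t (m) (w))) = t(1, 1) = 3
  (t (q (t (m) (w))) (t (s (g)) (t (m) (w)))) = t(3, 3) = 0

value = 0


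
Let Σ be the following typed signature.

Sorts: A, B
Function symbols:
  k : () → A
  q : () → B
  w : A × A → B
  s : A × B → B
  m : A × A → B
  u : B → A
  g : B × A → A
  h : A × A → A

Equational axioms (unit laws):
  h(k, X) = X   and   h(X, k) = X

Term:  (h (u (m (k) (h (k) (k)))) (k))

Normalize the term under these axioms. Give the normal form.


normal form = (u (m (k) (k)))

1. (h (u (m (k) (h (k) (k)))) (k))  →  (u (m (k) (h (k) (k))))
2. (u (m (k) (h (k) (k))))  →  (u (m (k) (k)))


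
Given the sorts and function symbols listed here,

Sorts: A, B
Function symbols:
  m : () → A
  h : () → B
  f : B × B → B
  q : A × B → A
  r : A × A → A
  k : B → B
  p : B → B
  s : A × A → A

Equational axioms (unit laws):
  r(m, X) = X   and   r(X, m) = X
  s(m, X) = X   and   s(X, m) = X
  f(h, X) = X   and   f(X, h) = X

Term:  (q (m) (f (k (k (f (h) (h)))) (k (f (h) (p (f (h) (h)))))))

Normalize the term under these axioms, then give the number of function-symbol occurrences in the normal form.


1. (q (m) (f (k (k (f (h) (h)))) (k (f (h) (p (f (h) (h)))))))  →  (q (m) (f (k (k (h))) (k (f (h) (p (f (h) (h)))))))
2. (q (m) (f (k (k (h))) (k (f (h) (p (f (h) (h)))))))  →  (q (m) (f (k (k (h))) (k (p (f (h) (h))))))
3. (q (m) (f (k (k (h))) (k (p (f (h) (h))))))  →  (q (m) (f (k (k (h))) (k (p (h)))))
normal form: (q (m) (f (k (k (h))) (k (p (h)))))

size = 9


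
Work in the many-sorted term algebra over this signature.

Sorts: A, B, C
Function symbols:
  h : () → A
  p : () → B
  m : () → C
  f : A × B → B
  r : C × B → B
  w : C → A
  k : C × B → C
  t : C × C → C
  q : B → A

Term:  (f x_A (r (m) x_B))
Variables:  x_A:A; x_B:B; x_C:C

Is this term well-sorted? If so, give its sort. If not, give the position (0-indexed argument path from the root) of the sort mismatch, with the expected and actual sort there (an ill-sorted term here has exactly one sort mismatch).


well-sorted; sort = B

  x_A : A
    (m) : C
    x_B : B
  (r (m) x_B) : B
(f x_A (r (m) x_B)) : B


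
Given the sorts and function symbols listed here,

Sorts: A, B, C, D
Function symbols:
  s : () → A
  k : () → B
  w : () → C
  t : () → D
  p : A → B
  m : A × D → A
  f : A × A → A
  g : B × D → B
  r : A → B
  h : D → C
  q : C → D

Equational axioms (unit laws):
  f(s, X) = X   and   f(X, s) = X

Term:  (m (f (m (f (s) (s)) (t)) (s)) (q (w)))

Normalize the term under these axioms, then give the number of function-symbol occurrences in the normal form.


size = 6

1. (m (f (m (f (s) (s)) (t)) (s)) (q (w)))  →  (m (m (f (s) (s)) (t)) (q (w)))
2. (m (m (f (s) (s)) (t)) (q (w)))  →  (m (m (s) (t)) (q (w)))
normal form: (m (m (s) (t)) (q (w)))


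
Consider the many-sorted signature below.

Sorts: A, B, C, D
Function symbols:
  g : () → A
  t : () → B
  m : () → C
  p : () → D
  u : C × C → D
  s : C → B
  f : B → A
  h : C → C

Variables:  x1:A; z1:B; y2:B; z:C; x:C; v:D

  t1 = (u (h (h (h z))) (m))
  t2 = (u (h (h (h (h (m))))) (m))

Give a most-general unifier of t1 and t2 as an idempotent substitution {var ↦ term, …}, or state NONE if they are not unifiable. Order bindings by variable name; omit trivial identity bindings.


{z ↦ (h (m))}


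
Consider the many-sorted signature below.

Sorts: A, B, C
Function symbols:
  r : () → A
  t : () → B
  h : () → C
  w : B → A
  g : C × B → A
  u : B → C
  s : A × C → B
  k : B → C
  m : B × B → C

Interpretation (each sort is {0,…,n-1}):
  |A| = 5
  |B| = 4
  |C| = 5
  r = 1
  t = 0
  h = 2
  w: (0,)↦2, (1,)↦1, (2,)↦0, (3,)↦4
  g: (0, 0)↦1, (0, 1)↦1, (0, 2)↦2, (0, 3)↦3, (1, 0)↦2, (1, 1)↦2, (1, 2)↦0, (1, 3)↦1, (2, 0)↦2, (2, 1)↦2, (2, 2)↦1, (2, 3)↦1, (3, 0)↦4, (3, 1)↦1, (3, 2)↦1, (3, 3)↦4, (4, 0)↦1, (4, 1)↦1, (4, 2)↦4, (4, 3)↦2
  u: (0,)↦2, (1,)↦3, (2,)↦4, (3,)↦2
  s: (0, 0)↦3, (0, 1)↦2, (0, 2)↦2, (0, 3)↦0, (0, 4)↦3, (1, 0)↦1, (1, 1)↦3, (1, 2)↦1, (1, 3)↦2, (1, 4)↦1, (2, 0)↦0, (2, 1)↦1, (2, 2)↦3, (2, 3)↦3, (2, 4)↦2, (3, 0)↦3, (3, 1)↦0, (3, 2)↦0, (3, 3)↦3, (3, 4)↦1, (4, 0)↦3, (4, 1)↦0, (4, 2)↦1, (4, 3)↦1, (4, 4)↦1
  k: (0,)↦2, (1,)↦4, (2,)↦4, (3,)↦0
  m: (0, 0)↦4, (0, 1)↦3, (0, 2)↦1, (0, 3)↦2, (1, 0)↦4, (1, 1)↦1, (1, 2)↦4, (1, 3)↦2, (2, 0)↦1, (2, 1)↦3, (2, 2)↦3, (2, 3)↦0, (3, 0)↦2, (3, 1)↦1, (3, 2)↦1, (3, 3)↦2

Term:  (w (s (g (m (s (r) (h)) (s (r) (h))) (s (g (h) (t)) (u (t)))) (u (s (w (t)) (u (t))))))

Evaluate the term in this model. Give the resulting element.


value = 1

  r = 1
  h = 2
  (s (r) (h)) = s(1, 2) = 1
  r = 1
  h = 2
  (s (r) (h)) = s(1, 2) = 1
  (m (s (r) (h)) (s (r) (h))) = m(1, 1) = 1
  h = 2
  t = 0
  (g (h) (t)) = g(2, 0) = 2
  t = 0
  (u (t)) = u(0,) = 2
  (s (g (h) (t)) (u (t))) = s(2, 2) = 3
  (g (m (s (r) (h)) (s (r) (h))) (s (g (h) (t)) (u (t)))) = g(1, 3) = 1
  t = 0
  (w (t)) = w(0,) = 2
  t = 0
  (u (t)) = u(0,) = 2
  (s (w (t)) (u (t))) = s(2, 2) = 3
  (u (s (w (t)) (u (t)))) = u(3,) = 2
  (s (g (m (s (r) (h)) (s (r) (h))) (s (g (h) (t)) (u (t)))) (u (s (w (t)) (u (t))))) = s(1, 2) = 1
  (w (s (g (m (s (r) (h)) (s (r) (h))) (s (g (h) (t)) (u (t)))) (u (s (w (t)) (u (t)))))) = w(1,) = 1


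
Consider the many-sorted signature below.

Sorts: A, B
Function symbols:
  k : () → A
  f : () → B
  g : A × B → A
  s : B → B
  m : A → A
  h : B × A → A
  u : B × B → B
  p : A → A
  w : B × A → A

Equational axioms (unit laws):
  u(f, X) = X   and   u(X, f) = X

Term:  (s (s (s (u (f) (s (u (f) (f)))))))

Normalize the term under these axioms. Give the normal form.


1. (s (s (s (u (f) (s (u (f) (f)))))))  →  (s (s (s (s (u (f) (f))))))
2. (s (s (s (s (u (f) (f))))))  →  (s (s (s (s (f)))))

normal form = (s (s (s (s (f)))))


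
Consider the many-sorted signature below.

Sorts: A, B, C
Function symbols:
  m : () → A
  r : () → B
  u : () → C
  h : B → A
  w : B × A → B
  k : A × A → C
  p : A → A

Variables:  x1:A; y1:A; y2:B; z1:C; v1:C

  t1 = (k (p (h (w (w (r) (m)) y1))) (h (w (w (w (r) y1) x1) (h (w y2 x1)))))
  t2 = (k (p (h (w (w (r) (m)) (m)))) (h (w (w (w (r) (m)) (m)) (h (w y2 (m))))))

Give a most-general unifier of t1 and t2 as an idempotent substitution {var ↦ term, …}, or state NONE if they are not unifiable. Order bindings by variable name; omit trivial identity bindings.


{x1 ↦ (m), y1 ↦ (m)}


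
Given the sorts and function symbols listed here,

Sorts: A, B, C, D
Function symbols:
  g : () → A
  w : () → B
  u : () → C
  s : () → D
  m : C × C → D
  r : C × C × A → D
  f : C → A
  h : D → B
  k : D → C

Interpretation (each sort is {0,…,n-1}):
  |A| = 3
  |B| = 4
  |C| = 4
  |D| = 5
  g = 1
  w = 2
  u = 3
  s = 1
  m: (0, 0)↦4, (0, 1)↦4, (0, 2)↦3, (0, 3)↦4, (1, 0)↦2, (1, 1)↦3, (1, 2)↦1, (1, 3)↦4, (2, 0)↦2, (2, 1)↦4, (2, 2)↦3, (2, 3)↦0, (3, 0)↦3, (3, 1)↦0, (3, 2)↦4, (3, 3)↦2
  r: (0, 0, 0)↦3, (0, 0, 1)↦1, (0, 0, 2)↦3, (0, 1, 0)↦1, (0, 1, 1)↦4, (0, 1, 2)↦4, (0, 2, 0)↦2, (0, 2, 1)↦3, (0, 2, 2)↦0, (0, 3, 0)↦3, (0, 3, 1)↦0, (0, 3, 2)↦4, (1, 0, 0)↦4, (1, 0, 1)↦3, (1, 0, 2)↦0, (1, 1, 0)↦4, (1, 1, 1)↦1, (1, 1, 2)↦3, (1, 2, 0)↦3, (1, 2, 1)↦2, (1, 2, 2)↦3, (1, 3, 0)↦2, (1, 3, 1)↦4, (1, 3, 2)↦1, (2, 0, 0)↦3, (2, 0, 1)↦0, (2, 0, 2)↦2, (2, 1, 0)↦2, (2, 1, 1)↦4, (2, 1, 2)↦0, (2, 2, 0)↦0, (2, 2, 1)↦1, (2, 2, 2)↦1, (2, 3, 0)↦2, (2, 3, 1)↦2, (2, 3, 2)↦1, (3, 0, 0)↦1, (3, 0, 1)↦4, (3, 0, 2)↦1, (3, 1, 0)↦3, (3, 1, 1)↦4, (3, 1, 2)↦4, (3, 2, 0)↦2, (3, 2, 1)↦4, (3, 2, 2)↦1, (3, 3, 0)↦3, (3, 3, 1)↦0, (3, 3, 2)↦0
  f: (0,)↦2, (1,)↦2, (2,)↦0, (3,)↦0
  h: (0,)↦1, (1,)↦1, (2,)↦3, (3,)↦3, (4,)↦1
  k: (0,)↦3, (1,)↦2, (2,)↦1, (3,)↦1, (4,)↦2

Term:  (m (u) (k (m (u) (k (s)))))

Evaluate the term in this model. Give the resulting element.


  u = 3
  u = 3
  s = 1
  (k (s)) = k(1,) = 2
  (m (u) (k (s))) = m(3, 2) = 4
  (k (m (u) (k (s)))) = k(4,) = 2
  (m (u) (k (m (u) (k (s))))) = m(3, 2) = 4

value = 4


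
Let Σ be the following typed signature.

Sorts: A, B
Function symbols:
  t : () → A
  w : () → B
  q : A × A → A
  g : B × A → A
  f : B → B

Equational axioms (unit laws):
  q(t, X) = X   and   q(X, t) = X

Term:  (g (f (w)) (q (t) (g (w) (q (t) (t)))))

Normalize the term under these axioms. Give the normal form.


1. (g (f (w)) (q (t) (g (w) (q (t) (t)))))  →  (g (f (w)) (g (w) (q (t) (t))))
2. (g (f (w)) (g (w) (q (t) (t))))  →  (g (f (w)) (g (w) (t)))

normal form = (g (f (w)) (g (w) (t)))


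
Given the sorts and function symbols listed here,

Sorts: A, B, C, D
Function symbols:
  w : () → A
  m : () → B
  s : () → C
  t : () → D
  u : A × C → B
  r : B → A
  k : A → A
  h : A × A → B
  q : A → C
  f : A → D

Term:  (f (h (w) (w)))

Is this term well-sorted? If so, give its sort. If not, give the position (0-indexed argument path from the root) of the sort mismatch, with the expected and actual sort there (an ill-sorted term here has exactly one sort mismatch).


ill-sorted at position [0]: expected A, got B

    (w) : A
    (w) : A
  (h (w) (w)) : B
(f (h (w) (w))) : ✗ arg 0 at [0] has sort B, expected A


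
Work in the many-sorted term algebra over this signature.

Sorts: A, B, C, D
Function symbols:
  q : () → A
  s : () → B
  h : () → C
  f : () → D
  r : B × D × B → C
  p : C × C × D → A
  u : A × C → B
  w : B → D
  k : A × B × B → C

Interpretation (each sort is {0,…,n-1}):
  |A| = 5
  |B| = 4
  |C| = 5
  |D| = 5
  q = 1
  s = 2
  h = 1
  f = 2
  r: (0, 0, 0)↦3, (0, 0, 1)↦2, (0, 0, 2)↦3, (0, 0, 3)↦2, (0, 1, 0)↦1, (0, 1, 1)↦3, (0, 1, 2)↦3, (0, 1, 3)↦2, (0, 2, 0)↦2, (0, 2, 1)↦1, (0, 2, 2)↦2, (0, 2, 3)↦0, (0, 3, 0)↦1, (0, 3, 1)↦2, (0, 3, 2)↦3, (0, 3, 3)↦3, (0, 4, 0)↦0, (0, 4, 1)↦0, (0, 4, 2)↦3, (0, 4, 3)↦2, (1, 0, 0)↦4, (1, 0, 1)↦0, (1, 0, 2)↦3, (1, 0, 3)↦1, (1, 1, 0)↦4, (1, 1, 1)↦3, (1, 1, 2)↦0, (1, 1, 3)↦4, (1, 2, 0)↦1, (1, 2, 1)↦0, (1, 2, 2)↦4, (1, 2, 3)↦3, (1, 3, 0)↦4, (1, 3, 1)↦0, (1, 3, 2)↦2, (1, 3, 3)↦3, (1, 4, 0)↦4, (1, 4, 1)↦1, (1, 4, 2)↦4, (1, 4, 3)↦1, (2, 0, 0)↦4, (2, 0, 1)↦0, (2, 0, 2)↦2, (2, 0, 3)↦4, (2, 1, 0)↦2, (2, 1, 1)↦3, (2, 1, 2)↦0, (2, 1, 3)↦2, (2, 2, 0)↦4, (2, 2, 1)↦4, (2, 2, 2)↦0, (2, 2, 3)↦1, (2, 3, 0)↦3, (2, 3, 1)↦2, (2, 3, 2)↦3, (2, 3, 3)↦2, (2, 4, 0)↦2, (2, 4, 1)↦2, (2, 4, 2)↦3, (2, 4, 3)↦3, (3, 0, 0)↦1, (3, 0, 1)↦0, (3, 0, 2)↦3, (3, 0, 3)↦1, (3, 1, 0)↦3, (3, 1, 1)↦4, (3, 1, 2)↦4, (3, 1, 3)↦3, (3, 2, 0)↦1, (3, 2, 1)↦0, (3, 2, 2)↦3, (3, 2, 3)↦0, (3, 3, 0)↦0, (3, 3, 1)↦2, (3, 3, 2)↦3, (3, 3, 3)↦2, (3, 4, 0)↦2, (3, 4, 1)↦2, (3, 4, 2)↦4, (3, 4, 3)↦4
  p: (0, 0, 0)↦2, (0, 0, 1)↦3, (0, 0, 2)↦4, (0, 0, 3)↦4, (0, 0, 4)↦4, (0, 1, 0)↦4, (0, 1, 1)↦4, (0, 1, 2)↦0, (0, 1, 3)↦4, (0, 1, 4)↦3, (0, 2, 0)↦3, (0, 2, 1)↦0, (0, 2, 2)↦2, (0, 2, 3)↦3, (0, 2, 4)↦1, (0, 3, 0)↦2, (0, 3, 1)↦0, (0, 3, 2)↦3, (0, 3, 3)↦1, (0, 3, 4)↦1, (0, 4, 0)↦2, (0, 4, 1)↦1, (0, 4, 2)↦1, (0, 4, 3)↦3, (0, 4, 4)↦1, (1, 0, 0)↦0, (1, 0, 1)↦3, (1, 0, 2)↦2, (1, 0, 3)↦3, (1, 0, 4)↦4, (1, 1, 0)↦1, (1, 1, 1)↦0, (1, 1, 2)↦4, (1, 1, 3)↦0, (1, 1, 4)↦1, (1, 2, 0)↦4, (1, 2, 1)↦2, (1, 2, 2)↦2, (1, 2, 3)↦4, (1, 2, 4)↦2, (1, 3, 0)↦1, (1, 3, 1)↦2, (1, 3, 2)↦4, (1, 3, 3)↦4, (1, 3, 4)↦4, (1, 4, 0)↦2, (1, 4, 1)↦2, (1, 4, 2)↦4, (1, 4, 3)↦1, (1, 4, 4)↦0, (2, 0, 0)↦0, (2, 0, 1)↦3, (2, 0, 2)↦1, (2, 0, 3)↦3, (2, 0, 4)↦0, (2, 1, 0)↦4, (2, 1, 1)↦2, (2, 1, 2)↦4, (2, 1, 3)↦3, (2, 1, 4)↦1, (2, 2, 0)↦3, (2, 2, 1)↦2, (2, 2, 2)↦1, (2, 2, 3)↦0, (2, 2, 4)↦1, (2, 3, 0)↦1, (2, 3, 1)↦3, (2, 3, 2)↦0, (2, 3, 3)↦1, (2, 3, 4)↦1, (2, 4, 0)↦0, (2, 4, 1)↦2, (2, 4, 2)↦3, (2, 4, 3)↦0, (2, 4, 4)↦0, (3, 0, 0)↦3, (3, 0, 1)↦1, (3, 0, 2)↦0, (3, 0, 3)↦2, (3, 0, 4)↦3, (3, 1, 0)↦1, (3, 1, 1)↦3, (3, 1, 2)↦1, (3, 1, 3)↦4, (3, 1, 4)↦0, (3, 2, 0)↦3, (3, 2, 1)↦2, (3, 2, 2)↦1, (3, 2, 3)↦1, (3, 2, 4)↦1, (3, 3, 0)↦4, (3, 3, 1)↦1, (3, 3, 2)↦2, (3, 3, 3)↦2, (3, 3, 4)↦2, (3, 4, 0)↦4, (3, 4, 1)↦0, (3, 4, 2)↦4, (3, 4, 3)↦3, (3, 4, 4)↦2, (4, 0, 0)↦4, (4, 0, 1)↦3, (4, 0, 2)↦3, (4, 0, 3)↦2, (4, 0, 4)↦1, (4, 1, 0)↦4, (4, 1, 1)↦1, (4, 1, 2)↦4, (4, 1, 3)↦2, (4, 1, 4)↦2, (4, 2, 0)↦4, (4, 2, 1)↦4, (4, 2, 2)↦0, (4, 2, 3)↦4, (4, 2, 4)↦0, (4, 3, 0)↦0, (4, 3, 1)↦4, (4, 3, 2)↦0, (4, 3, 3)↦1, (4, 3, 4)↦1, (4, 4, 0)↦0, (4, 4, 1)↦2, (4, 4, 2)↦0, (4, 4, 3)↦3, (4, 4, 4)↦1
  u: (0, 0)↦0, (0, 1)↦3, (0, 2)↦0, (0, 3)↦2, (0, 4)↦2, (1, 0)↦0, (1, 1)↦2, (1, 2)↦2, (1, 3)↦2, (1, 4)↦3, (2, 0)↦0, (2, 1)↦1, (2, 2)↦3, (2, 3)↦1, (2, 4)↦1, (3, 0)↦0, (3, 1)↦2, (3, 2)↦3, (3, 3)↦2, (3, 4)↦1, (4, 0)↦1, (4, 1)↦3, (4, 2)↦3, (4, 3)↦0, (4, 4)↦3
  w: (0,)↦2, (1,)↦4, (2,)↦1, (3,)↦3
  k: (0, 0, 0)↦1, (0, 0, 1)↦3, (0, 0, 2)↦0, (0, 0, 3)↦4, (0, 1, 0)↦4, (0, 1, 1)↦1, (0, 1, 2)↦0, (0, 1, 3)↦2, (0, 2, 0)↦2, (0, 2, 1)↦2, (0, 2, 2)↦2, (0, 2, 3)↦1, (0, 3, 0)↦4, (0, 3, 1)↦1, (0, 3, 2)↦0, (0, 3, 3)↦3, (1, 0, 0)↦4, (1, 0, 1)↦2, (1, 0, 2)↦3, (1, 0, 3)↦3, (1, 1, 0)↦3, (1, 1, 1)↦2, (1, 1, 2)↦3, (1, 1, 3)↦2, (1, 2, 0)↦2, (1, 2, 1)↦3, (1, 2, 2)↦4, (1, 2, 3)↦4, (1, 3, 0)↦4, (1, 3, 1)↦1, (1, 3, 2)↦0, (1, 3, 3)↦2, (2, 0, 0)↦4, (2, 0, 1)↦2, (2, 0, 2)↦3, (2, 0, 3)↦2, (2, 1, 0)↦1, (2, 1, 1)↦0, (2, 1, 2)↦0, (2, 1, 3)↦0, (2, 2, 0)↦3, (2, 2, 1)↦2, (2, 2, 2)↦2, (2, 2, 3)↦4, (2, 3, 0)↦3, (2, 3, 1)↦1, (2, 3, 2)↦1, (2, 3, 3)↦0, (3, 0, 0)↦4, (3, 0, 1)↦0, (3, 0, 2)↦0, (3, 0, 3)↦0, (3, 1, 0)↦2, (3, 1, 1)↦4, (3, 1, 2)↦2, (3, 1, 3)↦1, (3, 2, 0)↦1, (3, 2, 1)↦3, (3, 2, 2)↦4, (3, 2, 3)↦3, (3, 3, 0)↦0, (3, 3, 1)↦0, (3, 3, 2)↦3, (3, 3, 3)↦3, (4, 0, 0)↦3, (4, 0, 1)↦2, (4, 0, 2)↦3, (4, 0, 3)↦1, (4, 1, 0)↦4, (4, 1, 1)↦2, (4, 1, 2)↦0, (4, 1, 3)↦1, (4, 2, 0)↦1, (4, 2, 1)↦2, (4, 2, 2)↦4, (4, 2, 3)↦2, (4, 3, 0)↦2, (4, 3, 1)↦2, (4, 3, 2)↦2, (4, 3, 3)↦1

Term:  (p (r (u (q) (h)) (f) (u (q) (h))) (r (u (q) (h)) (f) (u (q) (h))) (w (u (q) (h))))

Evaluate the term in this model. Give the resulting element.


value = 3

  q = 1
  h = 1
  (u (q) (h)) = u(1, 1) = 2
  f = 2
  q = 1
  h = 1
  (u (q) (h)) = u(1, 1) = 2
  (r (u (q) (h)) (f) (u (q) (h))) = r(2, 2, 2) = 0
  q = 1
  h = 1
  (u (q) (h)) = u(1, 1) = 2
  f = 2
  q = 1
  h = 1
  (u (q) (h)) = u(1, 1) = 2
  (r (u (q) (h)) (f) (u (q) (h))) = r(2, 2, 2) = 0
  q = 1
  h = 1
  (u (q) (h)) = u(1, 1) = 2
  (w (u (q) (h))) = w(2,) = 1
  (p (r (u (q) (h)) (f) (u (q) (h))) (r (u (q) (h)) (f) (u (q) (h))) (w (u (q) (h)))) = p(0, 0, 1) = 3


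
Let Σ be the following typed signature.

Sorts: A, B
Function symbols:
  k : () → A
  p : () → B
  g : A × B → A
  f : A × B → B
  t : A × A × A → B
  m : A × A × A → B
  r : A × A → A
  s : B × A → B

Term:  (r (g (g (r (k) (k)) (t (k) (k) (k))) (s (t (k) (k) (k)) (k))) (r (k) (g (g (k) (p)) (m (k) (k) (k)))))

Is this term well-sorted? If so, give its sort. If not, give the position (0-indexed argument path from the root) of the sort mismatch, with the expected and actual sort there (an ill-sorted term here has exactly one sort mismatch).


well-sorted; sort = A

        (k) : A
        (k) : A
      (r (k) (k)) : A
        (k) : A
        (k) : A
        (k) : A
      (t (k) (k) (k)) : B
    (g (r (k) (k)) (t (k) (k) (k))) : A
        (k) : A
        (k) : A
        (k) : A
      (t (k) (k) (k)) : B
      (k) : A
    (s (t (k) (k) (k)) (k)) : B
  (g (g (r (k) (k)) (t (k) (k) (k))) (s (t (k) (k) (k)) (k))) : A
    (k) : A
        (k) : A
        (p) : B
      (g (k) (p)) : A
        (k) : A
        (k) : A
        (k) : A
      (m (k) (k) (k)) : B
    (g (g (k) (p)) (m (k) (k) (k))) : A
  (r (k) (g (g (k) (p)) (m (k) (k) (k)))) : A
(r (g (g (r (k) (k)) (t (k) (k) (k))) (s (t (k) (k) (k)) (k))) (r (k) (g (g (k) (p)) (m (k) (k) (k))))) : A


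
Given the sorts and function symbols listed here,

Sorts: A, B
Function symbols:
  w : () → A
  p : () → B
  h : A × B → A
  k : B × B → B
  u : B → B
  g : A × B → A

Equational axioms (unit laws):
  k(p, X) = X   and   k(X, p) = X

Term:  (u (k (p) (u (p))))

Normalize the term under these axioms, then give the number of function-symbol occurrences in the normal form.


1. (u (k (p) (u (p))))  →  (u (u (p)))
normal form: (u (u (p)))

size = 3


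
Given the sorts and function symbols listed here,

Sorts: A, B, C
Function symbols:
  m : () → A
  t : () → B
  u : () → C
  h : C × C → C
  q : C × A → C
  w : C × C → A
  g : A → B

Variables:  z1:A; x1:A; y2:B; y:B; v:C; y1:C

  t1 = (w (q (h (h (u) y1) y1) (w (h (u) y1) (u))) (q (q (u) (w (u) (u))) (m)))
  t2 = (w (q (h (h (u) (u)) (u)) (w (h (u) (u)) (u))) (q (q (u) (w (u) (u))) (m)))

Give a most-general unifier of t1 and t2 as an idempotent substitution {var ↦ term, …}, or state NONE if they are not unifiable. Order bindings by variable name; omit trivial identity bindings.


{y1 ↦ (u)}


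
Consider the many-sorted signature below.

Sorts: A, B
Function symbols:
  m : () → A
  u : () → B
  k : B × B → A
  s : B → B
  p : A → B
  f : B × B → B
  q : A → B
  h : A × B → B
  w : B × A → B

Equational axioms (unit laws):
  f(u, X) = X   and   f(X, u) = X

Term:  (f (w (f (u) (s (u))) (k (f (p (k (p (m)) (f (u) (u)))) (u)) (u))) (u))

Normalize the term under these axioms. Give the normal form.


normal form = (w (s (u)) (k (p (k (p (m)) (u))) (u)))

1. (f (w (f (u) (s (u))) (k (f (p (k (p (m)) (f (u) (u)))) (u)) (u))) (u))  →  (w (f (u) (s (u))) (k (f (p (k (p (m)) (f (u) (u)))) (u)) (u)))
2. (w (f (u) (s (u))) (k (f (p (k (p (m)) (f (u) (u)))) (u)) (u)))  →  (w (s (u)) (k (f (p (k (p (m)) (f (u) (u)))) (u)) (u)))
3. (w (s (u)) (k (f (p (k (p (m)) (f (u) (u)))) (u)) (u)))  →  (w (s (u)) (k (p (k (p (m)) (f (u) (u)))) (u)))
4. (w (s (u)) (k (p (k (p (m)) (f (u) (u)))) (u)))  →  (w (s (u)) (k (p (k (p (m)) (u))) (u)))


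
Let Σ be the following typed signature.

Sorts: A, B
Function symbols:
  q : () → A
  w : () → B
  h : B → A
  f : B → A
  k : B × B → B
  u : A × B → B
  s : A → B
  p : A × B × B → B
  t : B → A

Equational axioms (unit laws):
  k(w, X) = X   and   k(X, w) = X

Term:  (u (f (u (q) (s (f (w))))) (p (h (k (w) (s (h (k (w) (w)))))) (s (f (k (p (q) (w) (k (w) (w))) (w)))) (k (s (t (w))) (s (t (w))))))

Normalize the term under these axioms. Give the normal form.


1. (u (f (u (q) (s (f (w))))) (p (h (k (w) (s (h (k (w) (w)))))) (s (f (k (p (q) (w) (k (w) (w))) (w)))) (k (s (t (w))) (s (t (w))))))  →  (u (f (u (q) (s (f (w))))) (p (h (s (h (k (w) (w))))) (s (f (k (p (q) (w) (k (w) (w))) (w)))) (k (s (t (w))) (s (t (w))))))
2. (u (f (u (q) (s (f (w))))) (p (h (s (h (k (w) (w))))) (s (f (k (p (q) (w) (k (w) (w))) (w)))) (k (s (t (w))) (s (t (w))))))  →  (u (f (u (q) (s (f (w))))) (p (h (s (h (w)))) (s (f (k (p (q) (w) (k (w) (w))) (w)))) (k (s (t (w))) (s (t (w))))))
3. (u (f (u (q) (s (f (w))))) (p (h (s (h (w)))) (s (f (k (p (q) (w) (k (w) (w))) (w)))) (k (s (t (w))) (s (t (w))))))  →  (u (f (u (q) (s (f (w))))) (p (h (s (h (w)))) (s (f (p (q) (w) (k (w) (w))))) (k (s (t (w))) (s (t (w))))))
4. (u (f (u (q) (s (f (w))))) (p (h (s (h (w)))) (s (f (p (q) (w) (k (w) (w))))) (k (s (t (w))) (s (t (w))))))  →  (u (f (u (q) (s (f (w))))) (p (h (s (h (w)))) (s (f (p (q) (w) (w)))) (k (s (t (w))) (s (t (w))))))

normal form = (u (f (u (q) (s (f (w))))) (p (h (s (h (w)))) (s (f (p (q) (w) (w)))) (k (s (t (w))) (s (t (w))))))


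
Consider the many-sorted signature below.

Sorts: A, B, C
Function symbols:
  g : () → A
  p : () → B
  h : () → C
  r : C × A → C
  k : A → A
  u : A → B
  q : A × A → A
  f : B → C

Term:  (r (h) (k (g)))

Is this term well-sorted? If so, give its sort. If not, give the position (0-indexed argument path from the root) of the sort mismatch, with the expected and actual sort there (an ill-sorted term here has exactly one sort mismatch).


  (h) : C
    (g) : A
  (k (g)) : A
(r (h) (k (g))) : C

well-sorted; sort = C


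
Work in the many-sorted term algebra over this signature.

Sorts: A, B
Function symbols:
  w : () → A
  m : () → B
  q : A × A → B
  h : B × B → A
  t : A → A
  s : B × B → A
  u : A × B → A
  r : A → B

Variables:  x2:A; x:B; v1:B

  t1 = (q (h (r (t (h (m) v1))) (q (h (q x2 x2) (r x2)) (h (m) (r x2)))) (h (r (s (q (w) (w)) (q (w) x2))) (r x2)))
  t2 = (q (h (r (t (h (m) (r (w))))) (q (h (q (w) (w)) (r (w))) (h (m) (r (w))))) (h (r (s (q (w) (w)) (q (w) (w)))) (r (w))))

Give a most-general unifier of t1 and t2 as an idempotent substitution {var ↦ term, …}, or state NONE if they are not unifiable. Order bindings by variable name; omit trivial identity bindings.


{v1 ↦ (r (w)), x2 ↦ (w)}


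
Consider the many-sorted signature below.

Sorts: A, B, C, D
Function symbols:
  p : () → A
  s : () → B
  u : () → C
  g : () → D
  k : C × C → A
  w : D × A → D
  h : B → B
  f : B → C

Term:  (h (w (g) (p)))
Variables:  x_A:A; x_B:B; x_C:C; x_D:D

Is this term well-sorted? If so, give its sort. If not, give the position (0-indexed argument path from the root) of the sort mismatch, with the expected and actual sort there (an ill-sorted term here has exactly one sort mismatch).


ill-sorted at position [0]: expected B, got D

    (g) : D
    (p) : A
  (w (g) (p)) : D
(h (w (g) (p))) : ✗ arg 0 at [0] has sort D, expected B


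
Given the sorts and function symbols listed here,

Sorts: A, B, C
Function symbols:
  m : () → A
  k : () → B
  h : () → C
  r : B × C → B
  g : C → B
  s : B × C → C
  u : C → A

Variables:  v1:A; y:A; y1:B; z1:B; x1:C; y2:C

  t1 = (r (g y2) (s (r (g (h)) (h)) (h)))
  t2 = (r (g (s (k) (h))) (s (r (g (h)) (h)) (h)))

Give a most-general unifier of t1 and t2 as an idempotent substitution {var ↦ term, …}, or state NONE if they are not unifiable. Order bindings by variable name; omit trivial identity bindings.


{y2 ↦ (s (k) (h))}


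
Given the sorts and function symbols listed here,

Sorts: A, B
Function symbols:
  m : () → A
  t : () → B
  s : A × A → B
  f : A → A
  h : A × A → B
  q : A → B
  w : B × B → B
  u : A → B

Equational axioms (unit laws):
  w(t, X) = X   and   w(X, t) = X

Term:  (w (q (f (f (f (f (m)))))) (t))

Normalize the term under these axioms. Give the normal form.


normal form = (q (f (f (f (f (m))))))

1. (w (q (f (f (f (f (m)))))) (t))  →  (q (f (f (f (f (m))))))


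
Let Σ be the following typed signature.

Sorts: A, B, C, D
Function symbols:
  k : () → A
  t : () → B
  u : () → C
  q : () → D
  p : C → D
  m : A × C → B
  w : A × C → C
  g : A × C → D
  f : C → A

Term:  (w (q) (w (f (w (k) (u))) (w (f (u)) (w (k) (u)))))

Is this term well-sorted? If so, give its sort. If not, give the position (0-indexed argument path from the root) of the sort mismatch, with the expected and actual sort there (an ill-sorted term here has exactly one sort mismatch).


ill-sorted at position [0]: expected A, got D

  (q) : D
        (k) : A
        (u) : C
      (w (k) (u)) : C
    (f (w (k) (u))) : A
        (u) : C
      (f (u)) : A
        (k) : A
        (u) : C
      (w (k) (u)) : C
    (w (f (u)) (w (k) (u))) : C
  (w (f (w (k) (u))) (w (f (u)) (w (k) (u)))) : C
(w (q) (w (f (w (k) (u))) (w (f (u)) (w (k) (u))))) : ✗ arg 0 at [0] has sort D, expected A


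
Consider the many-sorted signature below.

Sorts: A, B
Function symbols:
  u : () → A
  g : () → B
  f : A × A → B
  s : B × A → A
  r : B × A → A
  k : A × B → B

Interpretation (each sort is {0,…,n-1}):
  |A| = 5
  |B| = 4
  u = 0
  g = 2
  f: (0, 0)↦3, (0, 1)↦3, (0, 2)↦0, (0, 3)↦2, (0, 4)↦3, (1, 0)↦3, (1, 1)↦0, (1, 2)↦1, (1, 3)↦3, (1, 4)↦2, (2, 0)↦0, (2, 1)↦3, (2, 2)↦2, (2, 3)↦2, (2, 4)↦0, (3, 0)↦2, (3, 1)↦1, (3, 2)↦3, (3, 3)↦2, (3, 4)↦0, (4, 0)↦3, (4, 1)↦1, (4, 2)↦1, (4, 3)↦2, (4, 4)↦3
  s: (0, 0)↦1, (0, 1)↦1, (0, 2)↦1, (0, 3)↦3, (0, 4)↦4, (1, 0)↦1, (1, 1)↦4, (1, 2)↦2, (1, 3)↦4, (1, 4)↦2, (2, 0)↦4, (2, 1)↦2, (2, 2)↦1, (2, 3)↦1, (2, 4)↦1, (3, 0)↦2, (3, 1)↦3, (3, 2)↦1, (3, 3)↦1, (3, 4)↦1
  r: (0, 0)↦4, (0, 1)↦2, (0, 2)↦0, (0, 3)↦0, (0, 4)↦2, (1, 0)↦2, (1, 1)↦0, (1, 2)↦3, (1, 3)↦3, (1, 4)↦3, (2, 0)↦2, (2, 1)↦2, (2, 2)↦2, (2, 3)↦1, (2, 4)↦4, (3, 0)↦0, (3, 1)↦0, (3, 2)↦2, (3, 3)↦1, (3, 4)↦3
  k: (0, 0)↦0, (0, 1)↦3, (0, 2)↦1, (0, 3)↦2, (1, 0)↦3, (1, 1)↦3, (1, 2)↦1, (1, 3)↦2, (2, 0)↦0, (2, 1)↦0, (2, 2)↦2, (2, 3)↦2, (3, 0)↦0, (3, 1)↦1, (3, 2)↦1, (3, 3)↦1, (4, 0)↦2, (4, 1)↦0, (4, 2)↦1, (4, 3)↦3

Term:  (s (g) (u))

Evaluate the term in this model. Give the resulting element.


value = 4

  g = 2
  u = 0
  (s (g) (u)) = s(2, 0) = 4


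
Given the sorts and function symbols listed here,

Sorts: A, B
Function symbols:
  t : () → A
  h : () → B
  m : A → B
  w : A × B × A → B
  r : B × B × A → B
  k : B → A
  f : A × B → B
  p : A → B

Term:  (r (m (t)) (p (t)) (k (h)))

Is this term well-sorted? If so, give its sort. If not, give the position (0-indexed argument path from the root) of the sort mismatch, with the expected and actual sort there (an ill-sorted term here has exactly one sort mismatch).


well-sorted; sort = B

    (t) : A
  (m (t)) : B
    (t) : A
  (p (t)) : B
    (h) : B
  (k (h)) : A
(r (m (t)) (p (t)) (k (h))) : B


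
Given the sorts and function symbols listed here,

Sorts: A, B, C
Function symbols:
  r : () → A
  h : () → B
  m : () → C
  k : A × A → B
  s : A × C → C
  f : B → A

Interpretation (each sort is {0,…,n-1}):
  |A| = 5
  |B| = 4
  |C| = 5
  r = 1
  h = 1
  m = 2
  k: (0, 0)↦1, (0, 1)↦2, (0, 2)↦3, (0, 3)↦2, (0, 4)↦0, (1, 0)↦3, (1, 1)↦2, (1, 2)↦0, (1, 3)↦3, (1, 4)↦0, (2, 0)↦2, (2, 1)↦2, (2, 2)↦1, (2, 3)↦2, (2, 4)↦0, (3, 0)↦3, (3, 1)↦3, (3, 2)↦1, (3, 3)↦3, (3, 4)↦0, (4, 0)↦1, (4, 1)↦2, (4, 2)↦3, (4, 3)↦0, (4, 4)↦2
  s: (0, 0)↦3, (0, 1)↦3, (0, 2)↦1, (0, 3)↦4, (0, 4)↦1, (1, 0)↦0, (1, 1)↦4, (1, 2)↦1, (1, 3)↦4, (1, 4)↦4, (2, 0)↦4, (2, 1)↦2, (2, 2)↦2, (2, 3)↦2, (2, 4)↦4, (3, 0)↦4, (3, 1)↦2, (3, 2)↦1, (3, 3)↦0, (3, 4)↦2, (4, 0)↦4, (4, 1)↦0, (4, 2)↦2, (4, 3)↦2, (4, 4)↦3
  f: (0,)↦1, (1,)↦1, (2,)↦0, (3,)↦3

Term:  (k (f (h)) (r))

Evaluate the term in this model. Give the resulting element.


  h = 1
  (f (h)) = f(1,) = 1
  r = 1
  (k (f (h)) (r)) = k(1, 1) = 2

value = 2


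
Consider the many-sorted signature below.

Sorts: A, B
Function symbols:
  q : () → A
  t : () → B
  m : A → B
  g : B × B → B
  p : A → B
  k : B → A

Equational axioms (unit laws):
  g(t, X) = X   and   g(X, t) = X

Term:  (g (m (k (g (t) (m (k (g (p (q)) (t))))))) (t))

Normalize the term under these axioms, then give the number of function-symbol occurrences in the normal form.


size = 6

1. (g (m (k (g (t) (m (k (g (p (q)) (t))))))) (t))  →  (m (k (g (t) (m (k (g (p (q)) (t)))))))
2. (m (k (g (t) (m (k (g (p (q)) (t)))))))  →  (m (k (m (k (g (p (q)) (t))))))
3. (m (k (m (k (g (p (q)) (t))))))  →  (m (k (m (k (p (q))))))
normal form: (m (k (m (k (p (q))))))


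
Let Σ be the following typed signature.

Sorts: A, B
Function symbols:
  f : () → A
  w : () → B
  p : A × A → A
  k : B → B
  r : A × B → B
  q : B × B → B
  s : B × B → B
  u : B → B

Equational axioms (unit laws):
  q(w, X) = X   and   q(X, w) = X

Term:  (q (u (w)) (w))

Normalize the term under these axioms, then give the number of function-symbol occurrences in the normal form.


1. (q (u (w)) (w))  →  (u (w))
normal form: (u (w))

size = 2


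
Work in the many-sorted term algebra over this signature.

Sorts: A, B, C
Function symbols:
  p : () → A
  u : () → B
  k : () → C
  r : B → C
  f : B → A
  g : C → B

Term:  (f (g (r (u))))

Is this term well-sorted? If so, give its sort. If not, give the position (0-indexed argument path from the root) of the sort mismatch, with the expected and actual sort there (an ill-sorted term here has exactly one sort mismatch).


well-sorted; sort = A

      (u) : B
    (r (u)) : C
  (g (r (u))) : B
(f (g (r (u)))) : A


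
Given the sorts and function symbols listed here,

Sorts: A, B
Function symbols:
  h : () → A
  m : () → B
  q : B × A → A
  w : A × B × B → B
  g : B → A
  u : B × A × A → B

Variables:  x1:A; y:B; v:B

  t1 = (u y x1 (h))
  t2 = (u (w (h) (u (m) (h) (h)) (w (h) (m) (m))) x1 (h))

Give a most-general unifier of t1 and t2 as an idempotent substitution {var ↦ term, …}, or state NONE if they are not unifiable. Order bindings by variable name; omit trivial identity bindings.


{y ↦ (w (h) (u (m) (h) (h)) (w (h) (m) (m)))}


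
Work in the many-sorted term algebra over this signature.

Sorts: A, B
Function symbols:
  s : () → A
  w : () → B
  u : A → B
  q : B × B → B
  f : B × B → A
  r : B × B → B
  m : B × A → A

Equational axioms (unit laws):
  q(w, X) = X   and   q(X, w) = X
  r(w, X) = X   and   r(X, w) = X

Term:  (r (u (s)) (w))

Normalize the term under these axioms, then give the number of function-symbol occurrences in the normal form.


size = 2

1. (r (u (s)) (w))  →  (u (s))
normal form: (u (s))


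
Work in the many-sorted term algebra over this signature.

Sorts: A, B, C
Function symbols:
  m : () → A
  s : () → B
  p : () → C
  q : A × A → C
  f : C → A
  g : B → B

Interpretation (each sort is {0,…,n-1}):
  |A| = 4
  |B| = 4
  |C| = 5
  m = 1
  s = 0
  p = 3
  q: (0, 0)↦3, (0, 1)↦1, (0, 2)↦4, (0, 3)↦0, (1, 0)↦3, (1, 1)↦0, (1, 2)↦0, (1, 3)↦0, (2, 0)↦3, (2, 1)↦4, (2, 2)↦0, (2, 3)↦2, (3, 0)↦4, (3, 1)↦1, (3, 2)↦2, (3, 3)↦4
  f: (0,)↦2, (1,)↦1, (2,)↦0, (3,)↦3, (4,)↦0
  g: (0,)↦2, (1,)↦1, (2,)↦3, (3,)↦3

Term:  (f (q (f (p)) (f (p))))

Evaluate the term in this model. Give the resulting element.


value = 0

  p = 3
  (f (p)) = f(3,) = 3
  p = 3
  (f (p)) = f(3,) = 3
  (q (f (p)) (f (p))) = q(3, 3) = 4
  (f (q (f (p)) (f (p)))) = f(4,) = 0


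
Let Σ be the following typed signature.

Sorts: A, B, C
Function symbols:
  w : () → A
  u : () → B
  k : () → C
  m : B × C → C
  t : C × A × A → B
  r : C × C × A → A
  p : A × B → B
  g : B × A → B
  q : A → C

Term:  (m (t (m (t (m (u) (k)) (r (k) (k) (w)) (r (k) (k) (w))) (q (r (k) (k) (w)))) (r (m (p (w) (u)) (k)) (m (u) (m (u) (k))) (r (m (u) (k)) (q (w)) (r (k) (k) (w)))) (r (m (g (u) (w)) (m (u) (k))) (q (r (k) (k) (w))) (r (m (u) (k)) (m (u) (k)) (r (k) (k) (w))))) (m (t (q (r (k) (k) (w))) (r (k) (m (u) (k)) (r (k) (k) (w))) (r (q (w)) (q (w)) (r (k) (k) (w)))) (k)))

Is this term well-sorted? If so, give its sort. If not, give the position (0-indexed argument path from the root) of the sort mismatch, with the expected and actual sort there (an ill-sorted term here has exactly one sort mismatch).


          (u) : B
          (k) : C
        (m (u) (k)) : C
          (k) : C
          (k) : C
          (w) : A
        (r (k) (k) (w)) : A
          (k) : C
          (k) : C
          (w) : A
        (r (k) (k) (w)) : A
      (t (m (u) (k)) (r (k) (k) (w)) (r (k) (k) (w))) : B
          (k) : C
          (k) : C
          (w) : A
        (r (k) (k) (w)) : A
      (q (r (k) (k) (w))) : C
    (m (t (m (u) (k)) (r (k) (k) (w)) (r (k) (k) (w))) (q (r (k) (k) (w)))) : C
          (w) : A
          (u) : B
        (p (w) (u)) : B
        (k) : C
      (m (p (w) (u)) (k)) : C
        (u) : B
          (u) : B
          (k) : C
        (m (u) (k)) : C
      (m (u) (m (u) (k))) : C
          (u) : B
          (k) : C
        (m (u) (k)) : C
          (w) : A
        (q (w)) : C
          (k) : C
          (k) : C
          (w) : A
        (r (k) (k) (w)) : A
      (r (m (u) (k)) (q (w)) (r (k) (k) (w))) : A
    (r (m (p (w) (u)) (k)) (m (u) (m (u) (k))) (r (m (u) (k)) (q (w)) (r (k) (k) (w)))) : A
          (u) : B
          (w) : A
        (g (u) (w)) : B
          (u) : B
          (k) : C
        (m (u) (k)) : C
      (m (g (u) (w)) (m (u) (k))) : C
          (k) : C
          (k) : C
          (w) : A
        (r (k) (k) (w)) : A
      (q (r (k) (k) (w))) : C
          (u) : B
          (k) : C
        (m (u) (k)) : C
          (u) : B
          (k) : C
        (m (u) (k)) : C
          (k) : C
          (k) : C
          (w) : A
        (r (k) (k) (w)) : A
      (r (m (u) (k)) (m (u) (k)) (r (k) (k) (w))) : A
    (r (m (g (u) (w)) (m (u) (k))) (q (r (k) (k) (w))) (r (m (u) (k)) (m (u) (k)) (r (k) (k) (w)))) : A
  (t (m (t (m (u) (k)) (r (k) (k) (w)) (r (k) (k) (w))) (q (r (k) (k) (w)))) (r (m (p (w) (u)) (k)) (m (u) (m (u) (k))) (r (m (u) (k)) (q (w)) (r (k) (k) (w)))) (r (m (g (u) (w)) (m (u) (k))) (q (r (k) (k) (w))) (r (m (u) (k)) (m (u) (k)) (r (k) (k) (w))))) : B
          (k) : C
          (k) : C
          (w) : A
        (r (k) (k) (w)) : A
      (q (r (k) (k) (w))) : C
        (k) : C
          (u) : B
          (k) : C
        (m (u) (k)) : C
          (k) : C
          (k) : C
          (w) : A
        (r (k) (k) (w)) : A
      (r (k) (m (u) (k)) (r (k) (k) (w))) : A
          (w) : A
        (q (w)) : C
          (w) : A
        (q (w)) : C
          (k) : C
          (k) : C
          (w) : A
        (r (k) (k) (w)) : A
      (r (q (w)) (q (w)) (r (k) (k) (w))) : A
    (t (q (r (k) (k) (w))) (r (k) (m (u) (k)) (r (k) (k) (w))) (r (q (w)) (q (w)) (r (k) (k) (w)))) : B
    (k) : C
  (m (t (q (r (k) (k) (w))) (r (k) (m (u) (k)) (r (k) (k) (w))) (r (q (w)) (q (w)) (r (k) (k) (w)))) (k)) : C
(m (t (m (t (m (u) (k)) (r (k) (k) (w)) (r (k) (k) (w))) (q (r (k) (k) (w)))) (r (m (p (w) (u)) (k)) (m (u) (m (u) (k))) (r (m (u) (k)) (q (w)) (r (k) (k) (w)))) (r (m (g (u) (w)) (m (u) (k))) (q (r (k) (k) (w))) (r (m (u) (k)) (m (u) (k)) (r (k) (k) (w))))) (m (t (q (r (k) (k) (w))) (r (k) (m (u) (k)) (r (k) (k) (w))) (r (q (w)) (q (w)) (r (k) (k) (w)))) (k))) : C

well-sorted; sort = C
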